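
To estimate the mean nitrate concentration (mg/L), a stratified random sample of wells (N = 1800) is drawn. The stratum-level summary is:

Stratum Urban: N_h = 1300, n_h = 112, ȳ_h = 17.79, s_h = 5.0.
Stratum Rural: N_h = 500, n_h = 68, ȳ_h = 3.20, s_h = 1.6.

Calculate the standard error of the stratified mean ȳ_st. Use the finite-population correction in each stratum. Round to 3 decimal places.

V̂(ȳ_st) = Σ W_h² (1 − n_h/N_h) s_h²/n_h, with W_h = N_h/N and N = 1800:
  stratum Urban: (1300/1800)²·(1 − 112/1300)·5.0²/112 = 0.106399
  stratum Rural: (500/1800)²·(1 − 68/500)·1.6²/68 = 0.0025098
V̂(ȳ_st) = 0.108909
SE(ȳ_st) = √0.108909 = 0.330013

SE(ȳ_st) ≈ 0.330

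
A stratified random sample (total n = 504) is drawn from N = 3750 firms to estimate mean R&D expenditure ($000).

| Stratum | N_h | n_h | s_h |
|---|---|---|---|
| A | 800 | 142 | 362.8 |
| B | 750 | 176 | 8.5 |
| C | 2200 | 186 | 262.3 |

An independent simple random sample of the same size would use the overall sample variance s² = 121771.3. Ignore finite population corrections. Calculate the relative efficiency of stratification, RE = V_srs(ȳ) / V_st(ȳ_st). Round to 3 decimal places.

V̂(ȳ_st) = Σ W_h² s_h²/n_h, with W_h = N_h/N and N = 3750:
  stratum A: (800/3750)²·362.8²/142 = 42.1855
  stratum B: (750/3750)²·8.5²/176 = 0.0164205
  stratum C: (2200/3750)²·262.3²/186 = 127.311
V_st = 169.513
V_srs = s²/n = 121771.3/504 = 241.61
Relative efficiency = V_srs / V_st = 241.61/169.513 = 1.4253

RE ≈ 1.425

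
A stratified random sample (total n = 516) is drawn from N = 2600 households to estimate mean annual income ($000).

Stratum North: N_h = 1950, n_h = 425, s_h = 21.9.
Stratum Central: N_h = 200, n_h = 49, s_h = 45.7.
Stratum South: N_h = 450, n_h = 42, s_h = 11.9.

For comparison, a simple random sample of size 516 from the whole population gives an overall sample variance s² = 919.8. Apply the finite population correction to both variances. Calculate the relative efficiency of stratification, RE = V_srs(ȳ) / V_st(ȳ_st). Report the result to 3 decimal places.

V̂(ȳ_st) = Σ W_h² (1 − n_h/N_h) s_h²/n_h, with W_h = N_h/N and N = 2600:
  stratum North: (1950/2600)²·(1 − 425/1950)·21.9²/425 = 0.496429
  stratum Central: (200/2600)²·(1 − 49/200)·45.7²/49 = 0.190413
  stratum South: (450/2600)²·(1 − 42/450)·11.9²/42 = 0.0915737
V_st = 0.778416
V_srs = (1 − 516/2600)·919.8/516 = 1.42879
Relative efficiency = V_srs / V_st = 1.42879/0.778416 = 1.8355

RE ≈ 1.836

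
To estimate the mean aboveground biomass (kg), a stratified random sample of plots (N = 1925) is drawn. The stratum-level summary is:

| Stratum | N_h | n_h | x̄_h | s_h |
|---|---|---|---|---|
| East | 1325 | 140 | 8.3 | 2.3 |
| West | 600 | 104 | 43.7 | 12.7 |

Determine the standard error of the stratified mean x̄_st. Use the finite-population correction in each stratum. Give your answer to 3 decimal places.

SE(x̄_st) ≈ 0.375

V̂(x̄_st) = Σ W_h² (1 − n_h/N_h) s_h²/n_h, with W_h = N_h/N and N = 1925:
  stratum East: (1325/1925)²·(1 − 140/1325)·2.3²/140 = 0.0160103
  stratum West: (600/1925)²·(1 − 104/600)·12.7²/104 = 0.124551
V̂(x̄_st) = 0.140561
SE(x̄_st) = √0.140561 = 0.374914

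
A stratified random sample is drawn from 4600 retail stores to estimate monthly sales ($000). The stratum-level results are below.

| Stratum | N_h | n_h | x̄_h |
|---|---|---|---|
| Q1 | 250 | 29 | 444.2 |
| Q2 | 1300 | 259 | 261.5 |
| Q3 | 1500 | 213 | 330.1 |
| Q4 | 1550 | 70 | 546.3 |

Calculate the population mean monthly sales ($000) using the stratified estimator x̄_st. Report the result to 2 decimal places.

x̄_st ≈ 389.76

N = Σ N_h = 4600. Stratum weights W_h = N_h/N.
x̄_st = (250·444.2 + 1300·261.5 + 1500·330.1 + 1550·546.3) / 4600 = 389.7641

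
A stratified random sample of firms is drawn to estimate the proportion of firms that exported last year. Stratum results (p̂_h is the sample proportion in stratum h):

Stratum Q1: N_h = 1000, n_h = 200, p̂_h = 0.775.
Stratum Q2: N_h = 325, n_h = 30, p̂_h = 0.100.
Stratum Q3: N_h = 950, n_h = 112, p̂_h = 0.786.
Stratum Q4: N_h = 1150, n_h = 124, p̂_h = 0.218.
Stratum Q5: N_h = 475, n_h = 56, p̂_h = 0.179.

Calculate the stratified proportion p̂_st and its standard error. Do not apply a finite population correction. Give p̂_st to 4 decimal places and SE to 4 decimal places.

N = 3900; stratum weights W_h = N_h/N.
p̂_st = Σ W_h p̂_h = (1000·0.775 + 325·0.100 + 950·0.786 + 1150·0.218 + 475·0.179)/3900 = 0.48460
V̂(p̂_st) = Σ W_h² p̂_h(1−p̂_h)/(n_h−1):
  stratum Q1: (1000/3900)²·0.775·0.225/199 = 5.76105e-05
  stratum Q2: (325/3900)²·0.100·0.900/29 = 2.15517e-05
  stratum Q3: (950/3900)²·0.786·0.214/111 = 8.99148e-05
  stratum Q4: (1150/3900)²·0.218·0.782/123 = 0.00012051
  stratum Q5: (475/3900)²·0.179·0.821/55 = 3.96362e-05
V̂(p̂_st) = 0.000329224; SE = √V̂ = 0.0181445

p̂_st ≈ 0.4846, SE ≈ 0.0181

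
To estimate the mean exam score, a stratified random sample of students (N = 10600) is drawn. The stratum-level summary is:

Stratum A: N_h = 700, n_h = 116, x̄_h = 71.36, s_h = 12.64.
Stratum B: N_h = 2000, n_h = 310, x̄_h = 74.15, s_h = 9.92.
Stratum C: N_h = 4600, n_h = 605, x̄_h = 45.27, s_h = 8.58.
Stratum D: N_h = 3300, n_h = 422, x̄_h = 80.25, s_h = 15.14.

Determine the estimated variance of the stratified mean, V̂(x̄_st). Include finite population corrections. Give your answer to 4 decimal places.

V̂(x̄_st) ≈ 0.0804

V̂(x̄_st) = Σ W_h² (1 − n_h/N_h) s_h²/n_h, with W_h = N_h/N and N = 10600:
  stratum A: (700/10600)²·(1 − 116/700)·12.64²/116 = 0.00501113
  stratum B: (2000/10600)²·(1 − 310/2000)·9.92²/310 = 0.00954919
  stratum C: (4600/10600)²·(1 − 605/4600)·8.58²/605 = 0.0199013
  stratum D: (3300/10600)²·(1 − 422/3300)·15.14²/422 = 0.0459126
V̂(x̄_st) = 0.0803743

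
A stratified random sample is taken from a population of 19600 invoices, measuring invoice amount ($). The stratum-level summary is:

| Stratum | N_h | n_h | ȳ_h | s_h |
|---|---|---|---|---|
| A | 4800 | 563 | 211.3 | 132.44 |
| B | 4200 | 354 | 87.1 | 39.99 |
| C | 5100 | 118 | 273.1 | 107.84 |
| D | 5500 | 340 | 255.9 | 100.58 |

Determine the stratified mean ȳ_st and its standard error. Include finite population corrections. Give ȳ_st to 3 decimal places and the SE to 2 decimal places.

ȳ_st ≈ 213.282, SE ≈ 3.25

ȳ_st = Σ W_h ȳ_h = (4800·211.3 + 4200·87.1 + 5100·273.1 + 5500·255.9)/19600 = 213.28163
V̂(ȳ_st) = Σ W_h² (1 − n_h/N_h) s_h²/n_h, with W_h = N_h/N and N = 19600:
  stratum A: (4800/19600)²·(1 − 563/4800)·132.44²/563 = 1.64937
  stratum B: (4200/19600)²·(1 − 354/4200)·39.99²/354 = 0.189953
  stratum C: (5100/19600)²·(1 − 118/5100)·107.84²/118 = 6.51838
  stratum D: (5500/19600)²·(1 − 340/5500)·100.58²/340 = 2.19809
V̂(ȳ_st) = 10.5558
SE(ȳ_st) = √10.5558 = 3.24897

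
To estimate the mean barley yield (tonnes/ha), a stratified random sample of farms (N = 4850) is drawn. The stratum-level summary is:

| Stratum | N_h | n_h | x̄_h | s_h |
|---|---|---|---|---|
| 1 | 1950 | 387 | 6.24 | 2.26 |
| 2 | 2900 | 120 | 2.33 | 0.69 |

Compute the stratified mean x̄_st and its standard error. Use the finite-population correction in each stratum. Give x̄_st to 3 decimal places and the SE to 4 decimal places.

x̄_st ≈ 3.902, SE ≈ 0.0554

x̄_st = Σ W_h x̄_h = (1950·6.24 + 2900·2.33)/4850 = 3.90206
V̂(x̄_st) = Σ W_h² (1 − n_h/N_h) s_h²/n_h, with W_h = N_h/N and N = 4850:
  stratum 1: (1950/4850)²·(1 − 387/1950)·2.26²/387 = 0.00171008
  stratum 2: (2900/4850)²·(1 − 120/2900)·0.69²/120 = 0.0013598
V̂(x̄_st) = 0.00306988
SE(x̄_st) = √0.00306988 = 0.0554065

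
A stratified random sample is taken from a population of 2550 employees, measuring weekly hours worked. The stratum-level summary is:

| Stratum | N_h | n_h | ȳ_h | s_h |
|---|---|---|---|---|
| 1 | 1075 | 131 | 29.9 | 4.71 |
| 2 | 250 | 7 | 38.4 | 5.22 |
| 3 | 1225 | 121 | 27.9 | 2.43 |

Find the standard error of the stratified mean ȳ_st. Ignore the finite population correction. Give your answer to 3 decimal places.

V̂(ȳ_st) = Σ W_h² s_h²/n_h, with W_h = N_h/N and N = 2550:
  stratum 1: (1075/2550)²·4.71²/131 = 0.0300959
  stratum 2: (250/2550)²·5.22²/7 = 0.0374147
  stratum 3: (1225/2550)²·2.43²/121 = 0.0112621
V̂(ȳ_st) = 0.0787727
SE(ȳ_st) = √0.0787727 = 0.280665

SE(ȳ_st) ≈ 0.281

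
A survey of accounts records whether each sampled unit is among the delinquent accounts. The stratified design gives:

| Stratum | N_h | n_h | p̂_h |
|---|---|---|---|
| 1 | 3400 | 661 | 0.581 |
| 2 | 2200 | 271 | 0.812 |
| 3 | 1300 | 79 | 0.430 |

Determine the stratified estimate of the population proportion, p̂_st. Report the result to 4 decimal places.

p̂_st ≈ 0.6262

N = 6900; stratum weights W_h = N_h/N.
p̂_st = Σ W_h p̂_h = (3400·0.581 + 2200·0.812 + 1300·0.430)/6900 = 0.62620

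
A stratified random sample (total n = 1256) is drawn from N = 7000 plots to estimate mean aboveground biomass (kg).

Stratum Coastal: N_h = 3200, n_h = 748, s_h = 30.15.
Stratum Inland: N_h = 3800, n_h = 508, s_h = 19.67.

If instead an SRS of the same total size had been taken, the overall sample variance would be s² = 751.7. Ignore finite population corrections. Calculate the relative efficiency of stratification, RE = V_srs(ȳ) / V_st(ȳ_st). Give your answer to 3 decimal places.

RE ≈ 1.251

V̂(ȳ_st) = Σ W_h² s_h²/n_h, with W_h = N_h/N and N = 7000:
  stratum Coastal: (3200/7000)²·30.15²/748 = 0.253967
  stratum Inland: (3800/7000)²·19.67²/508 = 0.224448
V_st = 0.478415
V_srs = s²/n = 751.7/1256 = 0.598487
Relative efficiency = V_srs / V_st = 0.598487/0.478415 = 1.2510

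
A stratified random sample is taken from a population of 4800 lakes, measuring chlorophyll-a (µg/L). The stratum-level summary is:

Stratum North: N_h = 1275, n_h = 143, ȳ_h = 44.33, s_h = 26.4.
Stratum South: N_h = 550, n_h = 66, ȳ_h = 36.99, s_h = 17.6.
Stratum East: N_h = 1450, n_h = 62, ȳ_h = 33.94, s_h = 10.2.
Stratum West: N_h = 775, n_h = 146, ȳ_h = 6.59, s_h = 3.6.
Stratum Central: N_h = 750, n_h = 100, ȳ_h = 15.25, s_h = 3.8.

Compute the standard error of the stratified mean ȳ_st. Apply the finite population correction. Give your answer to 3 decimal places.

V̂(ȳ_st) = Σ W_h² (1 − n_h/N_h) s_h²/n_h, with W_h = N_h/N and N = 4800:
  stratum North: (1275/4800)²·(1 − 143/1275)·26.4²/143 = 0.305313
  stratum South: (550/4800)²·(1 − 66/550)·17.6²/66 = 0.0542259
  stratum East: (1450/4800)²·(1 − 62/1450)·10.2²/62 = 0.146583
  stratum West: (775/4800)²·(1 − 146/775)·3.6²/146 = 0.00187811
  stratum Central: (750/4800)²·(1 − 100/750)·3.8²/100 = 0.00305534
V̂(ȳ_st) = 0.511056
SE(ȳ_st) = √0.511056 = 0.714882

SE(ȳ_st) ≈ 0.715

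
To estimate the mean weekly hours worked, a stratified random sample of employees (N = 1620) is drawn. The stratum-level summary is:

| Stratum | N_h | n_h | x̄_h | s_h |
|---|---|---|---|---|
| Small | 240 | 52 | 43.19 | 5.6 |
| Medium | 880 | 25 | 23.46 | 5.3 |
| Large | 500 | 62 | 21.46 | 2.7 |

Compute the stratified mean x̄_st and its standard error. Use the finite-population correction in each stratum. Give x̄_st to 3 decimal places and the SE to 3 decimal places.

x̄_st = Σ W_h x̄_h = (240·43.19 + 880·23.46 + 500·21.46)/1620 = 25.76568
V̂(x̄_st) = Σ W_h² (1 − n_h/N_h) s_h²/n_h, with W_h = N_h/N and N = 1620:
  stratum Small: (240/1620)²·(1 − 52/240)·5.6²/52 = 0.0103684
  stratum Medium: (880/1620)²·(1 − 25/880)·5.3²/25 = 0.322129
  stratum Large: (500/1620)²·(1 − 62/500)·2.7²/62 = 0.00981183
V̂(x̄_st) = 0.34231
SE(x̄_st) = √0.34231 = 0.585072

x̄_st ≈ 25.766, SE ≈ 0.585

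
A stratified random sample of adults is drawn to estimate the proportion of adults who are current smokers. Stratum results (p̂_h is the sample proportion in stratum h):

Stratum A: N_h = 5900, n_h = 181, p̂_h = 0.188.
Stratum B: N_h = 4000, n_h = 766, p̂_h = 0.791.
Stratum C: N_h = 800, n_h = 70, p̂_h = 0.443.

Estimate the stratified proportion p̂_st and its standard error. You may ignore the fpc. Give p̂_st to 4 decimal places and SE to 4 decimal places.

p̂_st ≈ 0.4325, SE ≈ 0.0176

N = 10700; stratum weights W_h = N_h/N.
p̂_st = Σ W_h p̂_h = (5900·0.188 + 4000·0.791 + 800·0.443)/10700 = 0.43249
V̂(p̂_st) = Σ W_h² p̂_h(1−p̂_h)/(n_h−1):
  stratum A: (5900/10700)²·0.188·0.812/180 = 0.000257856
  stratum B: (4000/10700)²·0.791·0.209/765 = 3.02005e-05
  stratum C: (800/10700)²·0.443·0.557/69 = 1.99904e-05
V̂(p̂_st) = 0.000308047; SE = √V̂ = 0.0175513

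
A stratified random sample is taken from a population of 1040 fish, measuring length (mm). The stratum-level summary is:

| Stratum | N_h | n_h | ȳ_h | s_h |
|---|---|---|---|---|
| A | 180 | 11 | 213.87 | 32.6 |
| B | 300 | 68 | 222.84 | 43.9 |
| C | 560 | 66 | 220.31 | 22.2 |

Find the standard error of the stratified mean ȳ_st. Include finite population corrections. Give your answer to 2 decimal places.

V̂(ȳ_st) = Σ W_h² (1 − n_h/N_h) s_h²/n_h, with W_h = N_h/N and N = 1040:
  stratum A: (180/1040)²·(1 − 11/180)·32.6²/11 = 2.71728
  stratum B: (300/1040)²·(1 − 68/300)·43.9²/68 = 1.82374
  stratum C: (560/1040)²·(1 − 66/560)·22.2²/66 = 1.9099
V̂(ȳ_st) = 6.45092
SE(ȳ_st) = √6.45092 = 2.53987

SE(ȳ_st) ≈ 2.54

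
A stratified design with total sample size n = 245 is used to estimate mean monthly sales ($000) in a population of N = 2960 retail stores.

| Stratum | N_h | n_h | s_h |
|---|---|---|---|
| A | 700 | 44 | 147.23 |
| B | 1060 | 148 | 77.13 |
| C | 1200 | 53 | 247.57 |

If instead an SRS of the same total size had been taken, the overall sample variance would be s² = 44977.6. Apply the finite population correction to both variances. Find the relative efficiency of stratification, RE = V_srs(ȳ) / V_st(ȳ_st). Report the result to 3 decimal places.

V̂(ȳ_st) = Σ W_h² (1 − n_h/N_h) s_h²/n_h, with W_h = N_h/N and N = 2960:
  stratum A: (700/2960)²·(1 − 44/700)·147.23²/44 = 25.8201
  stratum B: (1060/2960)²·(1 − 148/1060)·77.13²/148 = 4.43509
  stratum C: (1200/2960)²·(1 − 53/1200)·247.57²/53 = 181.669
V_st = 211.924
V_srs = (1 − 245/2960)·44977.6/245 = 168.387
Relative efficiency = V_srs / V_st = 168.387/211.924 = 0.7946

RE ≈ 0.795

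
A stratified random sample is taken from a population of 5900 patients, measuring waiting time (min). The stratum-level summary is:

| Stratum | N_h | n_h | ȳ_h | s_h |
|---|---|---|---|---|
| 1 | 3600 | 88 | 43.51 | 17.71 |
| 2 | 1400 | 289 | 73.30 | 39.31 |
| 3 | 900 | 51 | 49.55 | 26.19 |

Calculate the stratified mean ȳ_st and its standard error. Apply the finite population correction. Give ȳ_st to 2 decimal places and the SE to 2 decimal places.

ȳ_st ≈ 51.50, SE ≈ 1.35

ȳ_st = Σ W_h ȳ_h = (3600·43.51 + 1400·73.30 + 900·49.55)/5900 = 51.50017
V̂(ȳ_st) = Σ W_h² (1 − n_h/N_h) s_h²/n_h, with W_h = N_h/N and N = 5900:
  stratum 1: (3600/5900)²·(1 − 88/3600)·17.71²/88 = 1.29452
  stratum 2: (1400/5900)²·(1 − 289/1400)·39.31²/289 = 0.238917
  stratum 3: (900/5900)²·(1 − 51/900)·26.19²/51 = 0.295221
V̂(ȳ_st) = 1.82865
SE(ȳ_st) = √1.82865 = 1.35228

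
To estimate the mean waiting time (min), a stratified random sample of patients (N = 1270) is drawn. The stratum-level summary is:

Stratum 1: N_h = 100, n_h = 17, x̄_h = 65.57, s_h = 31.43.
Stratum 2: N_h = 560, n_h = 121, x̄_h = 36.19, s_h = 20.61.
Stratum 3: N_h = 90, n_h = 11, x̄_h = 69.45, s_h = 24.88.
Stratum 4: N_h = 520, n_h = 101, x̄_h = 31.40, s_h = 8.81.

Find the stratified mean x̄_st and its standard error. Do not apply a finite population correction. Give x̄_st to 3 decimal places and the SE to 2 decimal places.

x̄_st ≈ 38.899, SE ≈ 1.21

x̄_st = Σ W_h x̄_h = (100·65.57 + 560·36.19 + 90·69.45 + 520·31.40)/1270 = 38.89913
V̂(x̄_st) = Σ W_h² s_h²/n_h, with W_h = N_h/N and N = 1270:
  stratum 1: (100/1270)²·31.43²/17 = 0.360274
  stratum 2: (560/1270)²·20.61²/121 = 0.682557
  stratum 3: (90/1270)²·24.88²/11 = 0.282609
  stratum 4: (520/1270)²·8.81²/101 = 0.128834
V̂(x̄_st) = 1.45427
SE(x̄_st) = √1.45427 = 1.20593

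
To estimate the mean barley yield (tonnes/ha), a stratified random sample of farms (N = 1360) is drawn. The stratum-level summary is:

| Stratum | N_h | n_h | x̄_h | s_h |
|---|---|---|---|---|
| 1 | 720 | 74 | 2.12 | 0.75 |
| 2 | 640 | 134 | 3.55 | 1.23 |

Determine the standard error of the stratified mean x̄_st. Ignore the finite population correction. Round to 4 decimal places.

V̂(x̄_st) = Σ W_h² s_h²/n_h, with W_h = N_h/N and N = 1360:
  stratum 1: (720/1360)²·0.75²/74 = 0.00213048
  stratum 2: (640/1360)²·1.23²/134 = 0.00250027
V̂(x̄_st) = 0.00463076
SE(x̄_st) = √0.00463076 = 0.0680497

SE(x̄_st) ≈ 0.0680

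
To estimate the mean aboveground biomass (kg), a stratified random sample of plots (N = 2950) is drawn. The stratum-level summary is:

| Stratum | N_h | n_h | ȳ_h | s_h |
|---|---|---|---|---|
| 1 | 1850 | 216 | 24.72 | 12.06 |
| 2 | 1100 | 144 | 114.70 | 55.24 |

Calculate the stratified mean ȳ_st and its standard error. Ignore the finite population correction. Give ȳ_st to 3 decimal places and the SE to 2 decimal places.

ȳ_st ≈ 58.272, SE ≈ 1.79

ȳ_st = Σ W_h ȳ_h = (1850·24.72 + 1100·114.70)/2950 = 58.27186
V̂(ȳ_st) = Σ W_h² s_h²/n_h, with W_h = N_h/N and N = 2950:
  stratum 1: (1850/2950)²·12.06²/216 = 0.264814
  stratum 2: (1100/2950)²·55.24²/144 = 2.94636
V̂(ȳ_st) = 3.21118
SE(ȳ_st) = √3.21118 = 1.79198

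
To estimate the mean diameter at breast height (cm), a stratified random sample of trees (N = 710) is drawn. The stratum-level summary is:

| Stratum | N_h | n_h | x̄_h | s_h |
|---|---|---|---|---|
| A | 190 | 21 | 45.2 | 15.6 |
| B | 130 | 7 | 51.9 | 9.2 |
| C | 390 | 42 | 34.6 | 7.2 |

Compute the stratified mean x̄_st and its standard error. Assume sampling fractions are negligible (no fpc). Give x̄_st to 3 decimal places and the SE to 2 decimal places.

x̄_st = Σ W_h x̄_h = (190·45.2 + 130·51.9 + 390·34.6)/710 = 40.60423
V̂(x̄_st) = Σ W_h² s_h²/n_h, with W_h = N_h/N and N = 710:
  stratum A: (190/710)²·15.6²/21 = 0.82989
  stratum B: (130/710)²·9.2²/7 = 0.405366
  stratum C: (390/710)²·7.2²/42 = 0.372416
V̂(x̄_st) = 1.60767
SE(x̄_st) = √1.60767 = 1.26794

x̄_st ≈ 40.604, SE ≈ 1.27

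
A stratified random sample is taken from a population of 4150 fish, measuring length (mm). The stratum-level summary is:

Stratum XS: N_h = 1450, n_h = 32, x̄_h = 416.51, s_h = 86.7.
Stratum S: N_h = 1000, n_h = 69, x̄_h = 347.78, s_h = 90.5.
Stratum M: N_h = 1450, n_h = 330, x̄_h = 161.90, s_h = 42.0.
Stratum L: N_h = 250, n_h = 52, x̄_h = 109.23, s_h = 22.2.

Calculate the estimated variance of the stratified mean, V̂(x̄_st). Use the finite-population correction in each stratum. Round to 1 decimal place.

V̂(x̄_st) ≈ 35.0

V̂(x̄_st) = Σ W_h² (1 − n_h/N_h) s_h²/n_h, with W_h = N_h/N and N = 4150:
  stratum XS: (1450/4150)²·(1 − 32/1450)·86.7²/32 = 28.0438
  stratum S: (1000/4150)²·(1 − 69/1000)·90.5²/69 = 6.41655
  stratum M: (1450/4150)²·(1 − 330/1450)·42.0²/330 = 0.504051
  stratum L: (250/4150)²·(1 − 52/250)·22.2²/52 = 0.0272403
V̂(x̄_st) = 34.9916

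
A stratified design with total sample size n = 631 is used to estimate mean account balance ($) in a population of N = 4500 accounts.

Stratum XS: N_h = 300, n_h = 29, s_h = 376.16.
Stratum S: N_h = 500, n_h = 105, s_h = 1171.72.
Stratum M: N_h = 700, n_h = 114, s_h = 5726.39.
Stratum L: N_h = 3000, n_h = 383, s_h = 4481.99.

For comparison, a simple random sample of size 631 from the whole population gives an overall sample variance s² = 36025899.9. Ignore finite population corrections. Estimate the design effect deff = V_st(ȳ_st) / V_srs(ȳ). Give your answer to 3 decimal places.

V̂(ȳ_st) = Σ W_h² s_h²/n_h, with W_h = N_h/N and N = 4500:
  stratum XS: (300/4500)²·376.16²/29 = 21.6853
  stratum S: (500/4500)²·1171.72²/105 = 161.426
  stratum M: (700/4500)²·5726.39²/114 = 6960.3
  stratum L: (3000/4500)²·4481.99²/383 = 23311
V_st = 30454.4
V_srs = s²/n = 36025899.9/631 = 57093.3
deff = V_st / V_srs = 30454.4/57093.3 = 0.5334

deff ≈ 0.533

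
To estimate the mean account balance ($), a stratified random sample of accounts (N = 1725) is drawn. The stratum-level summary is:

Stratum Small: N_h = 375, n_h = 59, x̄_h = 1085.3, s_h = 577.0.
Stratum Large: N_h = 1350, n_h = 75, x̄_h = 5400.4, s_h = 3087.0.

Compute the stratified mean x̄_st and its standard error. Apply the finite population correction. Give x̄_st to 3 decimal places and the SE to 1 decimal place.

x̄_st = Σ W_h x̄_h = (375·1085.3 + 1350·5400.4)/1725 = 4462.33478
V̂(x̄_st) = Σ W_h² (1 − n_h/N_h) s_h²/n_h, with W_h = N_h/N and N = 1725:
  stratum Small: (375/1725)²·(1 − 59/375)·577.0²/59 = 224.719
  stratum Large: (1350/1725)²·(1 − 75/1350)·3087.0²/75 = 73498.4
V̂(x̄_st) = 73723.1
SE(x̄_st) = √73723.1 = 271.52

x̄_st ≈ 4462.335, SE ≈ 271.5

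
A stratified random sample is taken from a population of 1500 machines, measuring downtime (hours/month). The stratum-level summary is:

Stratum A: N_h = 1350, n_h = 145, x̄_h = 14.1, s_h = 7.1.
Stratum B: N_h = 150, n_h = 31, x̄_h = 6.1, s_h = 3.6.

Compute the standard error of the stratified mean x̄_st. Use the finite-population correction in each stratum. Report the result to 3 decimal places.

V̂(x̄_st) = Σ W_h² (1 − n_h/N_h) s_h²/n_h, with W_h = N_h/N and N = 1500:
  stratum A: (1350/1500)²·(1 − 145/1350)·7.1²/145 = 0.251355
  stratum B: (150/1500)²·(1 − 31/150)·3.6²/31 = 0.00331665
V̂(x̄_st) = 0.254671
SE(x̄_st) = √0.254671 = 0.50465

SE(x̄_st) ≈ 0.505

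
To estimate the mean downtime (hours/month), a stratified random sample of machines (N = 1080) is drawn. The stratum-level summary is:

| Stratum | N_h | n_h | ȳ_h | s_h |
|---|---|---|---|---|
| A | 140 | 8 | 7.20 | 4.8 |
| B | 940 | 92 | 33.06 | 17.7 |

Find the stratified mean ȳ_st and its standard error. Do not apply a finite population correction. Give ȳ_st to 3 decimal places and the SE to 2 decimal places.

ȳ_st = Σ W_h ȳ_h = (140·7.20 + 940·33.06)/1080 = 29.70778
V̂(ȳ_st) = Σ W_h² s_h²/n_h, with W_h = N_h/N and N = 1080:
  stratum A: (140/1080)²·4.8²/8 = 0.0483951
  stratum B: (940/1080)²·17.7²/92 = 2.57969
V̂(ȳ_st) = 2.62808
SE(ȳ_st) = √2.62808 = 1.62114

ȳ_st ≈ 29.708, SE ≈ 1.62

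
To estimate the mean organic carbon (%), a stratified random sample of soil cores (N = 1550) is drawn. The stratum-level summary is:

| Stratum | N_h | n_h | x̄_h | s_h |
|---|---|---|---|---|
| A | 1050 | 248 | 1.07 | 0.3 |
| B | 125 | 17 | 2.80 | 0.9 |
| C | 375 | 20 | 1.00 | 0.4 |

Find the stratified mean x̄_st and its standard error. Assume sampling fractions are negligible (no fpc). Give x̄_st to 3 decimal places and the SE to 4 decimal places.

x̄_st = Σ W_h x̄_h = (1050·1.07 + 125·2.80 + 375·1.00)/1550 = 1.19258
V̂(x̄_st) = Σ W_h² s_h²/n_h, with W_h = N_h/N and N = 1550:
  stratum A: (1050/1550)²·0.3²/248 = 0.000166535
  stratum B: (125/1550)²·0.9²/17 = 0.000309879
  stratum C: (375/1550)²·0.4²/20 = 0.000468262
V̂(x̄_st) = 0.000944677
SE(x̄_st) = √0.000944677 = 0.0307356

x̄_st ≈ 1.193, SE ≈ 0.0307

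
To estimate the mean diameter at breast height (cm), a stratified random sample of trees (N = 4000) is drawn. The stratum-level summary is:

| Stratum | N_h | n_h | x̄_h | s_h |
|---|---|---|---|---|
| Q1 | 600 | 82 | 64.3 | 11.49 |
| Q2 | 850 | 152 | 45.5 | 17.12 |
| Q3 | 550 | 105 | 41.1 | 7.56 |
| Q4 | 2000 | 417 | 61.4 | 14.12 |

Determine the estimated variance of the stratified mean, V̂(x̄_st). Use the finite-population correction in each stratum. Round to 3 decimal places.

V̂(x̄_st) = Σ W_h² (1 − n_h/N_h) s_h²/n_h, with W_h = N_h/N and N = 4000:
  stratum Q1: (600/4000)²·(1 − 82/600)·11.49²/82 = 0.0312743
  stratum Q2: (850/4000)²·(1 − 152/850)·17.12²/152 = 0.071502
  stratum Q3: (550/4000)²·(1 − 105/550)·7.56²/105 = 0.0083264
  stratum Q4: (2000/4000)²·(1 − 417/2000)·14.12²/417 = 0.0946072
V̂(x̄_st) = 0.20571

V̂(x̄_st) ≈ 0.206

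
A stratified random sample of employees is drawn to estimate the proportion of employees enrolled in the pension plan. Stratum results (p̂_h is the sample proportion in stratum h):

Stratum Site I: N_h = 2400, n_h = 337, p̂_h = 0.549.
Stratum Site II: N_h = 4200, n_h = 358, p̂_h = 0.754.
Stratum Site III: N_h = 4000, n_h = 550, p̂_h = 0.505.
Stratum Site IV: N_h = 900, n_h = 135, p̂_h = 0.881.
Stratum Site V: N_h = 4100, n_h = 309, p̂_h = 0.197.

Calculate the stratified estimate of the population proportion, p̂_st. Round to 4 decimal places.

N = 15600; stratum weights W_h = N_h/N.
p̂_st = Σ W_h p̂_h = (2400·0.549 + 4200·0.754 + 4000·0.505 + 900·0.881 + 4100·0.197)/15600 = 0.51955

p̂_st ≈ 0.5196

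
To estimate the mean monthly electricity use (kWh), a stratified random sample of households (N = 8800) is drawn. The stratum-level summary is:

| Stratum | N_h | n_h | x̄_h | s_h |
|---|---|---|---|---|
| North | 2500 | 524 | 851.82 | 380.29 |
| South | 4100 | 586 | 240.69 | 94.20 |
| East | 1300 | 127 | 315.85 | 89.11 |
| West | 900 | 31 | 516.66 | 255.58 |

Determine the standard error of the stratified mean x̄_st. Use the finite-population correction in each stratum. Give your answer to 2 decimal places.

V̂(x̄_st) = Σ W_h² (1 − n_h/N_h) s_h²/n_h, with W_h = N_h/N and N = 8800:
  stratum North: (2500/8800)²·(1 − 524/2500)·380.29²/524 = 17.606
  stratum South: (4100/8800)²·(1 − 586/4100)·94.20²/586 = 2.81724
  stratum East: (1300/8800)²·(1 − 127/1300)·89.11²/127 = 1.23119
  stratum West: (900/8800)²·(1 − 31/900)·255.58²/31 = 21.2809
V̂(x̄_st) = 42.9353
SE(x̄_st) = √42.9353 = 6.5525

SE(x̄_st) ≈ 6.55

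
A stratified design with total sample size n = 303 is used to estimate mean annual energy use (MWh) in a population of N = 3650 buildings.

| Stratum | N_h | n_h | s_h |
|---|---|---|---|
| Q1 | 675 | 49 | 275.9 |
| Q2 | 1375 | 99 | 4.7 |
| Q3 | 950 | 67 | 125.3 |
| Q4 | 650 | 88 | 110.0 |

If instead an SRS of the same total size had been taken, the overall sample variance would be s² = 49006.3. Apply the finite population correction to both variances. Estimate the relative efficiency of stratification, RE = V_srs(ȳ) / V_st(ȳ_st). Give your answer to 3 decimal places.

RE ≈ 2.187

V̂(ȳ_st) = Σ W_h² (1 − n_h/N_h) s_h²/n_h, with W_h = N_h/N and N = 3650:
  stratum Q1: (675/3650)²·(1 − 49/675)·275.9²/49 = 49.2719
  stratum Q2: (1375/3650)²·(1 − 99/1375)·4.7²/99 = 0.0293852
  stratum Q3: (950/3650)²·(1 − 67/950)·125.3²/67 = 14.7545
  stratum Q4: (650/3650)²·(1 − 88/650)·110.0²/88 = 3.77022
V_st = 67.8261
V_srs = (1 − 303/3650)·49006.3/303 = 148.311
Relative efficiency = V_srs / V_st = 148.311/67.8261 = 2.1866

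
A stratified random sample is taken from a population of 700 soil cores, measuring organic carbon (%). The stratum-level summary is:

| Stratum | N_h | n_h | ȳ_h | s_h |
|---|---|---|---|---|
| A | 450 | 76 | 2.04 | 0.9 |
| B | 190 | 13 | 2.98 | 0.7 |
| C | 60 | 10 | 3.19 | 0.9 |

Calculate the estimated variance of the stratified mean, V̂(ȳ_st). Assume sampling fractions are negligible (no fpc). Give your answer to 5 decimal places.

V̂(ȳ_st) ≈ 0.00778

V̂(ȳ_st) = Σ W_h² s_h²/n_h, with W_h = N_h/N and N = 700:
  stratum A: (450/700)²·0.9²/76 = 0.00440454
  stratum B: (190/700)²·0.7²/13 = 0.00277692
  stratum C: (60/700)²·0.9²/10 = 0.000595102
V̂(ȳ_st) = 0.00777656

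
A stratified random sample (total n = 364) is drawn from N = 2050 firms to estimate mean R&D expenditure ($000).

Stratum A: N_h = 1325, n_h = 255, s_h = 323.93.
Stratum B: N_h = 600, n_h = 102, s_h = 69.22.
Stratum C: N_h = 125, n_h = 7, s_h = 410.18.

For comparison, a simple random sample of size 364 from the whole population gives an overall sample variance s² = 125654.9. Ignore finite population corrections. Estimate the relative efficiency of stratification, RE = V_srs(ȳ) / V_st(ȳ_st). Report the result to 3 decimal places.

RE ≈ 1.301

V̂(ȳ_st) = Σ W_h² s_h²/n_h, with W_h = N_h/N and N = 2050:
  stratum A: (1325/2050)²·323.93²/255 = 171.904
  stratum B: (600/2050)²·69.22²/102 = 4.024
  stratum C: (125/2050)²·410.18²/7 = 89.3641
V_st = 265.292
V_srs = s²/n = 125654.9/364 = 345.206
Relative efficiency = V_srs / V_st = 345.206/265.292 = 1.3012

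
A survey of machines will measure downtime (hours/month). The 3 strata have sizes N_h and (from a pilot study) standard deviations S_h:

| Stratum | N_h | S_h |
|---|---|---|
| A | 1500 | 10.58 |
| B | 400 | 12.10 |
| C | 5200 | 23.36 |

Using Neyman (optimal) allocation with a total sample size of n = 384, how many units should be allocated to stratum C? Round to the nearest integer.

328

Neyman allocation: n_h = n · N_h S_h / Σ N_i S_i, with n = 384.
  stratum A: N_h·S_h = 1500·10.58 = 15870.00
  stratum B: N_h·S_h = 400·12.10 = 4840.00
  stratum C: N_h·S_h = 5200·23.36 = 121472.00
Σ N_h S_h = 142182.00
n for stratum C = 384·121472.00/142182.00 = 328.067 → 328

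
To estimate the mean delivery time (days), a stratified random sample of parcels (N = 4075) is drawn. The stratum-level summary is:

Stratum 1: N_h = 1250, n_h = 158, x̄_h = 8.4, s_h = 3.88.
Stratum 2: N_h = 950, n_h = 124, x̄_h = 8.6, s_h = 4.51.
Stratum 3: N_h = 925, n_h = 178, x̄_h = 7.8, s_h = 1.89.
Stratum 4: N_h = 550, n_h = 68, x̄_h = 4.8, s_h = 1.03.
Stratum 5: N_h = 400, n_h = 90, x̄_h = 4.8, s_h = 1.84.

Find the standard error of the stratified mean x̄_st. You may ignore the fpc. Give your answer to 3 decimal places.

SE(x̄_st) ≈ 0.140

V̂(x̄_st) = Σ W_h² s_h²/n_h, with W_h = N_h/N and N = 4075:
  stratum 1: (1250/4075)²·3.88²/158 = 0.00896543
  stratum 2: (950/4075)²·4.51²/124 = 0.00891504
  stratum 3: (925/4075)²·1.89²/178 = 0.00103403
  stratum 4: (550/4075)²·1.03²/68 = 0.000284208
  stratum 5: (400/4075)²·1.84²/90 = 0.000362458
V̂(x̄_st) = 0.0195612
SE(x̄_st) = √0.0195612 = 0.139861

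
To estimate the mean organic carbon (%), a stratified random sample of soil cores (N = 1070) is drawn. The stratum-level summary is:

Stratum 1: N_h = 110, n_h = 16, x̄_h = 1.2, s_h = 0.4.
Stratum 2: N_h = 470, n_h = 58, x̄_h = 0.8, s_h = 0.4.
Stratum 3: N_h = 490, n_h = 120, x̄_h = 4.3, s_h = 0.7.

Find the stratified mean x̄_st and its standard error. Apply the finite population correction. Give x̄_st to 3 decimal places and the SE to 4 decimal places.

x̄_st = Σ W_h x̄_h = (110·1.2 + 470·0.8 + 490·4.3)/1070 = 2.44393
V̂(x̄_st) = Σ W_h² (1 − n_h/N_h) s_h²/n_h, with W_h = N_h/N and N = 1070:
  stratum 1: (110/1070)²·(1 − 16/110)·0.4²/16 = 9.03136e-05
  stratum 2: (470/1070)²·(1 − 58/470)·0.4²/58 = 0.000466573
  stratum 3: (490/1070)²·(1 − 120/490)·0.7²/120 = 0.000646614
V̂(x̄_st) = 0.0012035
SE(x̄_st) = √0.0012035 = 0.0346915

x̄_st ≈ 2.444, SE ≈ 0.0347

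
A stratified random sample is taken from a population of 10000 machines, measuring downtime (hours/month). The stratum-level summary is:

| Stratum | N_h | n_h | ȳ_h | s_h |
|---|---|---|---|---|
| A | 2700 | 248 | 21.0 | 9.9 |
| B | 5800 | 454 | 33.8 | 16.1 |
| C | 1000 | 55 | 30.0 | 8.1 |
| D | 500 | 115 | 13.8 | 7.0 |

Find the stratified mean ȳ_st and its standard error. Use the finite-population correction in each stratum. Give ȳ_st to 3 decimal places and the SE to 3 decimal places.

ȳ_st = Σ W_h ȳ_h = (2700·21.0 + 5800·33.8 + 1000·30.0 + 500·13.8)/10000 = 28.96400
V̂(ȳ_st) = Σ W_h² (1 − n_h/N_h) s_h²/n_h, with W_h = N_h/N and N = 10000:
  stratum A: (2700/10000)²·(1 − 248/2700)·9.9²/248 = 0.0261639
  stratum B: (5800/10000)²·(1 − 454/5800)·16.1²/454 = 0.177032
  stratum C: (1000/10000)²·(1 − 55/1000)·8.1²/55 = 0.011273
  stratum D: (500/10000)²·(1 − 115/500)·7.0²/115 = 0.000820217
V̂(ȳ_st) = 0.21529
SE(ȳ_st) = √0.21529 = 0.463993

ȳ_st ≈ 28.964, SE ≈ 0.464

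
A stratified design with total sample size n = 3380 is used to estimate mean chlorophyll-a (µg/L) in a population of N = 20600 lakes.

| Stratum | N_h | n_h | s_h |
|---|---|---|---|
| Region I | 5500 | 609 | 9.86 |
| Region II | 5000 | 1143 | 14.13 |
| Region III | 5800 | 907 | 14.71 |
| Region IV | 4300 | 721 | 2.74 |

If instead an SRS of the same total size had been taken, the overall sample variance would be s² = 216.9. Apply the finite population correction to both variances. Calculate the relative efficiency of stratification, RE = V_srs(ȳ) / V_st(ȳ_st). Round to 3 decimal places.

V̂(ȳ_st) = Σ W_h² (1 − n_h/N_h) s_h²/n_h, with W_h = N_h/N and N = 20600:
  stratum Region I: (5500/20600)²·(1 − 609/5500)·9.86²/609 = 0.0101196
  stratum Region II: (5000/20600)²·(1 − 1143/5000)·14.13²/1143 = 0.00793822
  stratum Region III: (5800/20600)²·(1 − 907/5800)·14.71²/907 = 0.0159546
  stratum Region IV: (4300/20600)²·(1 − 721/4300)·2.74²/721 = 0.000377626
V_st = 0.0343901
V_srs = (1 − 3380/20600)·216.9/3380 = 0.0536425
Relative efficiency = V_srs / V_st = 0.0536425/0.0343901 = 1.5598

RE ≈ 1.560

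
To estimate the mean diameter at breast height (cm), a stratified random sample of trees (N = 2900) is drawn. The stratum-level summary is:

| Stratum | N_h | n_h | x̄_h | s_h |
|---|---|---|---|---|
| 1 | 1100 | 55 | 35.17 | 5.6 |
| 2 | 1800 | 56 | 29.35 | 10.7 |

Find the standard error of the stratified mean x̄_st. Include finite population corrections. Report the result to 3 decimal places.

V̂(x̄_st) = Σ W_h² (1 − n_h/N_h) s_h²/n_h, with W_h = N_h/N and N = 2900:
  stratum 1: (1100/2900)²·(1 − 55/1100)·5.6²/55 = 0.0779339
  stratum 2: (1800/2900)²·(1 − 56/1800)·10.7²/56 = 0.763137
V̂(x̄_st) = 0.841071
SE(x̄_st) = √0.841071 = 0.917099

SE(x̄_st) ≈ 0.917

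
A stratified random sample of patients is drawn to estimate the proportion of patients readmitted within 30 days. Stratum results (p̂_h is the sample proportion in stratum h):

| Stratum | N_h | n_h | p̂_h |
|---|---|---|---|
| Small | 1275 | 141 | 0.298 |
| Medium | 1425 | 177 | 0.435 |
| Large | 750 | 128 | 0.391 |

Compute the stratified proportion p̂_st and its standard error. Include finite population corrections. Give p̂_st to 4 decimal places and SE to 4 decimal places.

N = 3450; stratum weights W_h = N_h/N.
p̂_st = Σ W_h p̂_h = (1275·0.298 + 1425·0.435 + 750·0.391)/3450 = 0.37480
V̂(p̂_st) = Σ W_h² (1 − n_h/N_h) p̂_h(1−p̂_h)/(n_h−1):
  stratum Small: (1275/3450)²·(1 − 141/1275)·0.298·0.702/140 = 0.000181514
  stratum Medium: (1425/3450)²·(1 − 177/1425)·0.435·0.565/176 = 0.000208649
  stratum Large: (750/3450)²·(1 − 128/750)·0.391·0.609/127 = 7.34859e-05
V̂(p̂_st) = 0.000463649; SE = √V̂ = 0.0215325

p̂_st ≈ 0.3748, SE ≈ 0.0215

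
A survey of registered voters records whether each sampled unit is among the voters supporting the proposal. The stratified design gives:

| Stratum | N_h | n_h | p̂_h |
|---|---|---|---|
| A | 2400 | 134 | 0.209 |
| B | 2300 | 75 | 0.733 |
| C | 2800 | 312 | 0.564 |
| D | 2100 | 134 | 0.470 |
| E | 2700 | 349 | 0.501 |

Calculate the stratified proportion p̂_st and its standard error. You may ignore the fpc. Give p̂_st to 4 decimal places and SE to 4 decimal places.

N = 12300; stratum weights W_h = N_h/N.
p̂_st = Σ W_h p̂_h = (2400·0.209 + 2300·0.733 + 2800·0.564 + 2100·0.470 + 2700·0.501)/12300 = 0.49646
V̂(p̂_st) = Σ W_h² p̂_h(1−p̂_h)/(n_h−1):
  stratum A: (2400/12300)²·0.209·0.791/133 = 4.73242e-05
  stratum B: (2300/12300)²·0.733·0.267/74 = 9.2476e-05
  stratum C: (2800/12300)²·0.564·0.436/311 = 4.09743e-05
  stratum D: (2100/12300)²·0.470·0.530/133 = 5.45947e-05
  stratum E: (2700/12300)²·0.501·0.499/348 = 3.4616e-05
V̂(p̂_st) = 0.000269985; SE = √V̂ = 0.0164312

p̂_st ≈ 0.4965, SE ≈ 0.0164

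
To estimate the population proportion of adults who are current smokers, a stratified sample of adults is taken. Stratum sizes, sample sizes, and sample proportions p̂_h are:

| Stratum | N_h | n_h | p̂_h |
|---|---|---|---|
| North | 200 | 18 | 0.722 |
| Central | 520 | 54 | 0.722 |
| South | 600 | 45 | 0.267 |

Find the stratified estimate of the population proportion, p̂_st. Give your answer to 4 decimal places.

N = 1320; stratum weights W_h = N_h/N.
p̂_st = Σ W_h p̂_h = (200·0.722 + 520·0.722 + 600·0.267)/1320 = 0.51518

p̂_st ≈ 0.5152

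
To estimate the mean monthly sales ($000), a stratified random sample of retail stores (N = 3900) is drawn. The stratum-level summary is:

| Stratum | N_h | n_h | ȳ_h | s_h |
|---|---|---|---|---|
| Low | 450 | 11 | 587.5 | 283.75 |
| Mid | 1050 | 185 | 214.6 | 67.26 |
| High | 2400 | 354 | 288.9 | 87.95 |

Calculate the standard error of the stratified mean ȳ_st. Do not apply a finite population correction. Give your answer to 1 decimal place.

V̂(ȳ_st) = Σ W_h² s_h²/n_h, with W_h = N_h/N and N = 3900:
  stratum Low: (450/3900)²·283.75²/11 = 97.4484
  stratum Mid: (1050/3900)²·67.26²/185 = 1.77252
  stratum High: (2400/3900)²·87.95²/354 = 8.27488
V̂(ȳ_st) = 107.496
SE(ȳ_st) = √107.496 = 10.368

SE(ȳ_st) ≈ 10.4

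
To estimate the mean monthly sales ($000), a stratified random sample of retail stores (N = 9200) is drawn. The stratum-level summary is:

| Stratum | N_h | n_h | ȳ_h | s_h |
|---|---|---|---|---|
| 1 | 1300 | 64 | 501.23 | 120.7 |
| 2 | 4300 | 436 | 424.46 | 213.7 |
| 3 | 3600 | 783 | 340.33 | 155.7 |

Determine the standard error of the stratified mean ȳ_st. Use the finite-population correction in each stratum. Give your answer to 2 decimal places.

SE(ȳ_st) ≈ 5.35

V̂(ȳ_st) = Σ W_h² (1 − n_h/N_h) s_h²/n_h, with W_h = N_h/N and N = 9200:
  stratum 1: (1300/9200)²·(1 − 64/1300)·120.7²/64 = 4.32136
  stratum 2: (4300/9200)²·(1 − 436/4300)·213.7²/436 = 20.5614
  stratum 3: (3600/9200)²·(1 − 783/3600)·155.7²/783 = 3.70962
V̂(ȳ_st) = 28.5924
SE(ȳ_st) = √28.5924 = 5.34718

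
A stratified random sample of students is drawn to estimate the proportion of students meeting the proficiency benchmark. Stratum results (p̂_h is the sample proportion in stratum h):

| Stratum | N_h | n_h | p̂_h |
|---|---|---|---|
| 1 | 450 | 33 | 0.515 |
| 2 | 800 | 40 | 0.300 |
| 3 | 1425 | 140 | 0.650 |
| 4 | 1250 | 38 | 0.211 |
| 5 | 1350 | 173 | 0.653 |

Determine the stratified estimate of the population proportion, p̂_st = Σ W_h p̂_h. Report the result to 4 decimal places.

p̂_st ≈ 0.4821

N = 5275; stratum weights W_h = N_h/N.
p̂_st = Σ W_h p̂_h = (450·0.515 + 800·0.300 + 1425·0.650 + 1250·0.211 + 1350·0.653)/5275 = 0.48214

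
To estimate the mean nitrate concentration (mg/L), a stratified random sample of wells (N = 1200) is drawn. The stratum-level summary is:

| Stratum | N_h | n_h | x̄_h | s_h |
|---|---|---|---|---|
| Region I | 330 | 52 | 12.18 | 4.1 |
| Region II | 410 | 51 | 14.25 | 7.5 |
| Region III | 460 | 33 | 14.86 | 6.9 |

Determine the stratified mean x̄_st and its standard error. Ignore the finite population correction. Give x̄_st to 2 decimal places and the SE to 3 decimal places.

x̄_st ≈ 13.91, SE ≈ 0.604

x̄_st = Σ W_h x̄_h = (330·12.18 + 410·14.25 + 460·14.86)/1200 = 13.91458
V̂(x̄_st) = Σ W_h² s_h²/n_h, with W_h = N_h/N and N = 1200:
  stratum Region I: (330/1200)²·4.1²/52 = 0.0244472
  stratum Region II: (410/1200)²·7.5²/51 = 0.128753
  stratum Region III: (460/1200)²·6.9²/33 = 0.212001
V̂(x̄_st) = 0.365201
SE(x̄_st) = √0.365201 = 0.604319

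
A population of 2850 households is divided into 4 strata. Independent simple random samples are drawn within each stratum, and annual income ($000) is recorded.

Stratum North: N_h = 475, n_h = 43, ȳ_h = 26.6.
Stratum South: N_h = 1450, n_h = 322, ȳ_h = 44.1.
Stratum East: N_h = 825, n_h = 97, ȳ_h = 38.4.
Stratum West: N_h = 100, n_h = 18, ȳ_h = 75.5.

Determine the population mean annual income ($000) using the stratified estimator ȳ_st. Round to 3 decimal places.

ȳ_st ≈ 40.635

N = Σ N_h = 2850. Stratum weights W_h = N_h/N.
ȳ_st = (475·26.6 + 1450·44.1 + 825·38.4 + 100·75.5) / 2850 = 40.63509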